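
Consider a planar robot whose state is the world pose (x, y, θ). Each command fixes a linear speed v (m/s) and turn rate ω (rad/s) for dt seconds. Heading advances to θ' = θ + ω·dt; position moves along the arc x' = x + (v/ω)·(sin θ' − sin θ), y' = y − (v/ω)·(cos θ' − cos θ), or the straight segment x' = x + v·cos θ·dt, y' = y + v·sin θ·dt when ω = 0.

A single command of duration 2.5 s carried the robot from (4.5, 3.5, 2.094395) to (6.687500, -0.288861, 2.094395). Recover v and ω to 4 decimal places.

v = -1.7500, ω = 0.0000

Δθ = 2.094395 − 2.094395 = 0.000000
ω = Δθ/dt = 0.000000/2.5 = 0.0000
ω = 0 → v = (Δx·cos θ + Δy·sin θ)/dt = -1.7500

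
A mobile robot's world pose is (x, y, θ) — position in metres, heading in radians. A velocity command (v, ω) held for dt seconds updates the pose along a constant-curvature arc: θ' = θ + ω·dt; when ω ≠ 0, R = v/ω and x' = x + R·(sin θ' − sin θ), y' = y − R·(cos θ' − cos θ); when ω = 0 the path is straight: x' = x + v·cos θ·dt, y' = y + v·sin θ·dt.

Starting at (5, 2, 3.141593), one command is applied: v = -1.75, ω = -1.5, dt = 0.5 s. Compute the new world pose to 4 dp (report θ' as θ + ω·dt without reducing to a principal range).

(5.7952, 1.6870, 2.3916)

θ' = 3.1416 + -1.5·0.5 = 2.3916
R = v/ω = -1.75/-1.5 = 1.1667
x' = 5 + 1.1667·(sin 2.3916 − sin 3.1416) = 5.7952
y' = 2 − 1.1667·(cos 2.3916 − cos 3.1416) = 1.6870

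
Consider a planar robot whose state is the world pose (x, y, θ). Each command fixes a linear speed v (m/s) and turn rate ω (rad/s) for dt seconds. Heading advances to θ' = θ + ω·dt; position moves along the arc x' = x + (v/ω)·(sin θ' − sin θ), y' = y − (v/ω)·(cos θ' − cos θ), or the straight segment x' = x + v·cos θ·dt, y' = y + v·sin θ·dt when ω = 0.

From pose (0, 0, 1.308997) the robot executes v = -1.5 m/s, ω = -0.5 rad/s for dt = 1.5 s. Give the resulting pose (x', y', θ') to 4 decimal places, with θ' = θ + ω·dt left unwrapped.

θ' = 1.3090 + -0.5·1.5 = 0.5590
R = v/ω = -1.5/-0.5 = 3.0000
x' = 0 + 3.0000·(sin 0.5590 − sin 1.3090) = -1.3068
y' = 0 − 3.0000·(cos 0.5590 − cos 1.3090) = -1.7669

(-1.3068, -1.7669, 0.5590)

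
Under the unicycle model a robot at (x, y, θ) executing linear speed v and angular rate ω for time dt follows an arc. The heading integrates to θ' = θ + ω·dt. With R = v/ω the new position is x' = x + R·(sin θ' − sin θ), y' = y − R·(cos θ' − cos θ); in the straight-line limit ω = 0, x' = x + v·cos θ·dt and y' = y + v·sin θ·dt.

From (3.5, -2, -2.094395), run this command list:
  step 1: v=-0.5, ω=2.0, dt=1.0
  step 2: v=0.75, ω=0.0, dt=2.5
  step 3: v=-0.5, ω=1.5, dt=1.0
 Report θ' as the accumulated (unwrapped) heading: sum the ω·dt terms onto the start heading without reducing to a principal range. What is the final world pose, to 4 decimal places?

(4.8135, -2.0799, 1.4056)

step 1: θ'=-0.0944 (R=-0.2500) → pose (3.3071, -1.6261, -0.0944)
step 2: θ'=-0.0944 (straight) → pose (5.1737, -1.8028, -0.0944)
step 3: θ'=1.4056 (R=-0.3333) → pose (4.8135, -2.0799, 1.4056)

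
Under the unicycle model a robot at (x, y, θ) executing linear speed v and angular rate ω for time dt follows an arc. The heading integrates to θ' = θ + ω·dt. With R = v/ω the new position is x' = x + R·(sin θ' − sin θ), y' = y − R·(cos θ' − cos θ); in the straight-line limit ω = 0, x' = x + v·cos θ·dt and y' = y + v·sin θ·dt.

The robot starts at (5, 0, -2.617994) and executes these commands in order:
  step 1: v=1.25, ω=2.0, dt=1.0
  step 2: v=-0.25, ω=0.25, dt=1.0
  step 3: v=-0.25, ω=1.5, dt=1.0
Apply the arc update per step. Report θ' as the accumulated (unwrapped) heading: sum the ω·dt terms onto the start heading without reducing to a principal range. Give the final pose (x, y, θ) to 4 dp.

step 1: θ'=-0.6180 (R=0.6250) → pose (4.9504, -1.0507, -0.6180)
step 2: θ'=-0.3680 (R=-1.0000) → pose (4.7307, -0.9327, -0.3680)
step 3: θ'=1.1320 (R=-0.1667) → pose (4.5199, -1.0174, 1.1320)

(4.5199, -1.0174, 1.1320)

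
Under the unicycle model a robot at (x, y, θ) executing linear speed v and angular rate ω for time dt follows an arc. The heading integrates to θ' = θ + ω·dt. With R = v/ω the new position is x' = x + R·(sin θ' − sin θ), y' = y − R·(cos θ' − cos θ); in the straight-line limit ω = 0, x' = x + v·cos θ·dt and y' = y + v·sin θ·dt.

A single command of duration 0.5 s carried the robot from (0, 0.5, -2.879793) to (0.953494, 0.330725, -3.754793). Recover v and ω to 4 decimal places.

v = -2.0000, ω = -1.7500

Δθ = -3.754793 − -2.879793 = -0.875000
ω = Δθ/dt = -0.875000/0.5 = -1.7500
R = Δx/(sin θ' − sin θ) = 1.1429
v = R·ω = 1.1429·-1.7500 = -2.0000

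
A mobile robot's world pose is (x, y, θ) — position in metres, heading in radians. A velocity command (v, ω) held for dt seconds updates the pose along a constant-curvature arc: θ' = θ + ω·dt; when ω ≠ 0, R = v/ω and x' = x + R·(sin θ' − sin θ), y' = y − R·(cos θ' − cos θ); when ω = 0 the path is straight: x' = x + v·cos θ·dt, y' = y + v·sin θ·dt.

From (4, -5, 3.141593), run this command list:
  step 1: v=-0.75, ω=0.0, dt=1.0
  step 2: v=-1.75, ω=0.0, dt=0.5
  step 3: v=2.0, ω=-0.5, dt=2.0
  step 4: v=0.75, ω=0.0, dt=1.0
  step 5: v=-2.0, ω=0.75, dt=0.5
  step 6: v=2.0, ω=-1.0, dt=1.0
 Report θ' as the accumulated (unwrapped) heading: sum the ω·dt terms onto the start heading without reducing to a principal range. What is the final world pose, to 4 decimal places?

step 1: θ'=3.1416 (straight) → pose (4.7500, -5.0000, 3.1416)
step 2: θ'=3.1416 (straight) → pose (5.6250, -5.0000, 3.1416)
step 3: θ'=2.1416 (R=-4.0000) → pose (2.2591, -3.1612, 2.1416)
step 4: θ'=2.1416 (straight) → pose (1.8539, -2.5301, 2.1416)
step 5: θ'=2.5166 (R=-2.6667) → pose (2.5376, -3.2519, 2.5166)
step 6: θ'=1.5166 (R=-2.0000) → pose (1.7107, -1.5216, 1.5166)

(1.7107, -1.5216, 1.5166)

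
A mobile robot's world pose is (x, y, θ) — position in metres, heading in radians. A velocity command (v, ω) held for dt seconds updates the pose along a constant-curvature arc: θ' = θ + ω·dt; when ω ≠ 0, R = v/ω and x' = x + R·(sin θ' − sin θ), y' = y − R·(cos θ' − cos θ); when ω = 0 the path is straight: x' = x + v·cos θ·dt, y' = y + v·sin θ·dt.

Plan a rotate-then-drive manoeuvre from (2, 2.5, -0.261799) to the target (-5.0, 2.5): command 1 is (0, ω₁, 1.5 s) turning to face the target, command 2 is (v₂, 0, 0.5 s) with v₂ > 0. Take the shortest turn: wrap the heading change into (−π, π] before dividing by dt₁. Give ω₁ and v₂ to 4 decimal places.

heading to target = atan2(2.5−2.5, -5−2) = 3.1416
Δθ = wrap(3.1416 − -0.2618) = -2.8798; ω₁ = Δθ/dt₁ = -1.9199
distance = √((-5−2)² + (2.5−2.5)²) = 7.0000; v₂ = distance/dt₂ = 14.0000

ω₁ = -1.9199, v₂ = 14.0000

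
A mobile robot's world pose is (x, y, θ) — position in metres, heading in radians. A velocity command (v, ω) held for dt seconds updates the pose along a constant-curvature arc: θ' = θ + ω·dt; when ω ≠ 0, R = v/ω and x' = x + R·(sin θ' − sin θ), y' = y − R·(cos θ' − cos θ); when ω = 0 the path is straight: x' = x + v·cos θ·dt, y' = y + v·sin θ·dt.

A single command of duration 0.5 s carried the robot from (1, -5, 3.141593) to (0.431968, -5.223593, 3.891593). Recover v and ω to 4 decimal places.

v = 1.2500, ω = 1.5000

Δθ = 3.891593 − 3.141593 = 0.750000
ω = Δθ/dt = 0.750000/0.5 = 1.5000
R = Δx/(sin θ' − sin θ) = 0.8333
v = R·ω = 0.8333·1.5000 = 1.2500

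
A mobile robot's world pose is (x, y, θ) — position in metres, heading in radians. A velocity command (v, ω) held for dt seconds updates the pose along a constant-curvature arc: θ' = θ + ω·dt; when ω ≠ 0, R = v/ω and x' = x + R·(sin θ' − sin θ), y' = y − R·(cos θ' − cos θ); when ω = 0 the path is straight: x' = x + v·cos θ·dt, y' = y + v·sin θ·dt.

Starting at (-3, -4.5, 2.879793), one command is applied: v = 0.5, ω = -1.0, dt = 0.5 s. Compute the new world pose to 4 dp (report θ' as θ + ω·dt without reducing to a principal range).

θ' = 2.8798 + -1.0·0.5 = 2.3798
R = v/ω = 0.5/-1.0 = -0.5000
x' = -3 + -0.5000·(sin 2.3798 − sin 2.8798) = -3.2157
y' = -4.5 − -0.5000·(cos 2.3798 − cos 2.8798) = -4.3788

(-3.2157, -4.3788, 2.3798)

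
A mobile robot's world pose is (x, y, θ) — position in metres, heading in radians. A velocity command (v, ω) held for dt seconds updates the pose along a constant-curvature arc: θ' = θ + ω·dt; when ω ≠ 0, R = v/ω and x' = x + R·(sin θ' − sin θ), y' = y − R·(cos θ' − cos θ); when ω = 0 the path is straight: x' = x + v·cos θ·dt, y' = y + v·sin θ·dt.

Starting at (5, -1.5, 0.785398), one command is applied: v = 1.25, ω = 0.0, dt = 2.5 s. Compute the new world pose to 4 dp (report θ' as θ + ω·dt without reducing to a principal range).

(7.2097, 0.7097, 0.7854)

θ' = 0.7854 + 0.0·2.5 = 0.7854
ω = 0 → straight: x' = 5 + 1.25·cos(0.7854)·2.5 = 7.2097
y' = -1.5 + 1.25·sin(0.7854)·2.5 = 0.7097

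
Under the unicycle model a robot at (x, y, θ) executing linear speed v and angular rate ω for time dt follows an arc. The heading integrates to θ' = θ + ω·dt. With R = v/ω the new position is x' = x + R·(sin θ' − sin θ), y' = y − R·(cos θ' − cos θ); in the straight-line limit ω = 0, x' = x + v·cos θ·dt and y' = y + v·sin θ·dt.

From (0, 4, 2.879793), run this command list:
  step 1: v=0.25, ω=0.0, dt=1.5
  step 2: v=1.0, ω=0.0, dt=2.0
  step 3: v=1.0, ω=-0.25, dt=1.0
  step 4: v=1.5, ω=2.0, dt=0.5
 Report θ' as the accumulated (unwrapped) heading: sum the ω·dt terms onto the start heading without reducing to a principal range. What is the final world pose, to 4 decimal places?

step 1: θ'=2.8798 (straight) → pose (-0.3622, 4.0971, 2.8798)
step 2: θ'=2.8798 (straight) → pose (-2.2941, 4.6147, 2.8798)
step 3: θ'=2.6298 (R=-4.0000) → pose (-3.2178, 4.9909, 2.6298)
step 4: θ'=3.6298 (R=0.7500) → pose (-3.9369, 4.9994, 3.6298)

(-3.9369, 4.9994, 3.6298)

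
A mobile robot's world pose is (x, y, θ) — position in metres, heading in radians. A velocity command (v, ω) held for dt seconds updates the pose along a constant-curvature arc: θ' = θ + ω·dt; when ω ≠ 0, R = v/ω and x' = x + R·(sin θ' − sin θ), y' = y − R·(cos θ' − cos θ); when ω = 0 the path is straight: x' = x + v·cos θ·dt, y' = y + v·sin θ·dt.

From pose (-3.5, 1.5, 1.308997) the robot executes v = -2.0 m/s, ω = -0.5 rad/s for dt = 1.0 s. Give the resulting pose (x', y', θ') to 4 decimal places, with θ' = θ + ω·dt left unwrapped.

(-4.4693, -0.2256, 0.8090)

θ' = 1.3090 + -0.5·1.0 = 0.8090
R = v/ω = -2.0/-0.5 = 4.0000
x' = -3.5 + 4.0000·(sin 0.8090 − sin 1.3090) = -4.4693
y' = 1.5 − 4.0000·(cos 0.8090 − cos 1.3090) = -0.2256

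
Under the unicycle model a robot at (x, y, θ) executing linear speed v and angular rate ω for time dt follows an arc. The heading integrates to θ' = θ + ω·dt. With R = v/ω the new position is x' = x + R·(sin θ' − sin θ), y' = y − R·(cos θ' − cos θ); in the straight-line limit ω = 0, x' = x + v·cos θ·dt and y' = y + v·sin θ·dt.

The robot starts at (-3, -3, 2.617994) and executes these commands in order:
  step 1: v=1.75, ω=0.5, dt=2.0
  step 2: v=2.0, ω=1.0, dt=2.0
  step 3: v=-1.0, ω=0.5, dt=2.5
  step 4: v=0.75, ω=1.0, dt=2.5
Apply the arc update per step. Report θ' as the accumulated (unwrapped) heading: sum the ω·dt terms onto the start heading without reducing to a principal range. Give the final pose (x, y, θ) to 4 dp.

step 1: θ'=3.6180 (R=3.5000) → pose (-6.3550, -2.9208, 3.6180)
step 2: θ'=5.6180 (R=2.0000) → pose (-6.6723, -6.2717, 5.6180)
step 3: θ'=6.8680 (R=-2.0000) → pose (-9.0108, -6.1777, 6.8680)
step 4: θ'=9.3680 (R=0.7500) → pose (-9.3823, -4.8035, 9.3680)

(-9.3823, -4.8035, 9.3680)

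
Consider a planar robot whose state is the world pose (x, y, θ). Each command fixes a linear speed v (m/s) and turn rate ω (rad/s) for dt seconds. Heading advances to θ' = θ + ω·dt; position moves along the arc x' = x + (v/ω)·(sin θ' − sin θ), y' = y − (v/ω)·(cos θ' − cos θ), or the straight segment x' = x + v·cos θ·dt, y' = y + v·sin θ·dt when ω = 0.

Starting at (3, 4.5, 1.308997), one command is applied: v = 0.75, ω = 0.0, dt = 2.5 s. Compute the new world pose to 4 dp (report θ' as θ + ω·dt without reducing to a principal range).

θ' = 1.3090 + 0.0·2.5 = 1.3090
ω = 0 → straight: x' = 3 + 0.75·cos(1.3090)·2.5 = 3.4853
y' = 4.5 + 0.75·sin(1.3090)·2.5 = 6.3111

(3.4853, 6.3111, 1.3090)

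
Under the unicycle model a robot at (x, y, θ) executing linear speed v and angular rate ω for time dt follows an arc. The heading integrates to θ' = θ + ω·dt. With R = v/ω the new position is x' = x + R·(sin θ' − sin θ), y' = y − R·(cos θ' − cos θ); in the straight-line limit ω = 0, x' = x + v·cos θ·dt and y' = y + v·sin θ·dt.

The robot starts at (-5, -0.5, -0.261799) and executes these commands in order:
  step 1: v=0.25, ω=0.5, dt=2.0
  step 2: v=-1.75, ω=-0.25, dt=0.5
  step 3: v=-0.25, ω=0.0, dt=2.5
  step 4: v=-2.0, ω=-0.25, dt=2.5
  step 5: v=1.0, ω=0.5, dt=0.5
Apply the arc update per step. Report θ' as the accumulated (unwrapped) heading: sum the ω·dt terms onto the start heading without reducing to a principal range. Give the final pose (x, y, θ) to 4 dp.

step 1: θ'=0.7382 (R=0.5000) → pose (-4.5341, -0.3869, 0.7382)
step 2: θ'=0.6132 (R=7.0000) → pose (-5.2164, -0.9338, 0.6132)
step 3: θ'=0.6132 (straight) → pose (-5.7275, -1.2935, 0.6132)
step 4: θ'=-0.0118 (R=8.0000) → pose (-10.4258, -2.7504, -0.0118)
step 5: θ'=0.2382 (R=2.0000) → pose (-9.9303, -2.6941, 0.2382)

(-9.9303, -2.6941, 0.2382)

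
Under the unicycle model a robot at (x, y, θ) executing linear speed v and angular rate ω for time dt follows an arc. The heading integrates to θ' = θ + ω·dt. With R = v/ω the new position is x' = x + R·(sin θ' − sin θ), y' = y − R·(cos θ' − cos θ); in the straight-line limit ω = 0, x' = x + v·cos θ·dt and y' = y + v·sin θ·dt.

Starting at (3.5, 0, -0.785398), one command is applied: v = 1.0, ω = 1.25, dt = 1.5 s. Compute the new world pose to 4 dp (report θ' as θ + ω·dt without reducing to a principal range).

(4.7748, 0.1954, 1.0896)

θ' = -0.7854 + 1.25·1.5 = 1.0896
R = v/ω = 1.0/1.25 = 0.8000
x' = 3.5 + 0.8000·(sin 1.0896 − sin -0.7854) = 4.7748
y' = 0 − 0.8000·(cos 1.0896 − cos -0.7854) = 0.1954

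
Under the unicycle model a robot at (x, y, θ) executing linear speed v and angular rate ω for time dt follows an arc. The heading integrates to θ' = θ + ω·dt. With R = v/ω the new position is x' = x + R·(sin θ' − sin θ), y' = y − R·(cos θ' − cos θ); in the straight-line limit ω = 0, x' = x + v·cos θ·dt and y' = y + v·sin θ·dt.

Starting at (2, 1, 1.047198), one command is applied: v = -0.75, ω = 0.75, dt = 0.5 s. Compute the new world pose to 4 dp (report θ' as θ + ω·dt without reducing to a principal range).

θ' = 1.0472 + 0.75·0.5 = 1.4222
R = v/ω = -0.75/0.75 = -1.0000
x' = 2 + -1.0000·(sin 1.4222 − sin 1.0472) = 1.8770
y' = 1 − -1.0000·(cos 1.4222 − cos 1.0472) = 0.6481

(1.8770, 0.6481, 1.4222)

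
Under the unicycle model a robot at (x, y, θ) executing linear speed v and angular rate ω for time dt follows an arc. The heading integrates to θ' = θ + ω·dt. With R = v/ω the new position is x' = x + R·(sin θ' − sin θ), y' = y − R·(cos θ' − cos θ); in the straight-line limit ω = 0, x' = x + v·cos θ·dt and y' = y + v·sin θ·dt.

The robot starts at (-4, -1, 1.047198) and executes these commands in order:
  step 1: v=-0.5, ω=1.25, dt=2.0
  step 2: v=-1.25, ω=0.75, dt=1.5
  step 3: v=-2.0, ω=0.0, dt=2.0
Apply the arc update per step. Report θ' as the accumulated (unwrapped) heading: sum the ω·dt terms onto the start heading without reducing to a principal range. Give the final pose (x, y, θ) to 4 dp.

step 1: θ'=3.5472 (R=-0.4000) → pose (-3.4958, -1.5675, 3.5472)
step 2: θ'=4.6722 (R=-1.6667) → pose (-2.4881, -0.1031, 4.6722)
step 3: θ'=4.6722 (straight) → pose (-2.3273, 3.8937, 4.6722)

(-2.3273, 3.8937, 4.6722)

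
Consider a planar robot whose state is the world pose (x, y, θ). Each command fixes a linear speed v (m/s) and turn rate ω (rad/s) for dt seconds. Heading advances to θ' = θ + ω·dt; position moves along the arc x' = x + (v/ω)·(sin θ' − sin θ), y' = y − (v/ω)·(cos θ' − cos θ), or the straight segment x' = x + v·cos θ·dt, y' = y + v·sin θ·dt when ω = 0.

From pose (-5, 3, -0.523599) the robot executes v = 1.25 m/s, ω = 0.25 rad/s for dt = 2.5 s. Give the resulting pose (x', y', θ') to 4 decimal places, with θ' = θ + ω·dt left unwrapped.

θ' = -0.5236 + 0.25·2.5 = 0.1014
R = v/ω = 1.25/0.25 = 5.0000
x' = -5 + 5.0000·(sin 0.1014 − sin -0.5236) = -1.9939
y' = 3 − 5.0000·(cos 0.1014 − cos -0.5236) = 2.3558

(-1.9939, 2.3558, 0.1014)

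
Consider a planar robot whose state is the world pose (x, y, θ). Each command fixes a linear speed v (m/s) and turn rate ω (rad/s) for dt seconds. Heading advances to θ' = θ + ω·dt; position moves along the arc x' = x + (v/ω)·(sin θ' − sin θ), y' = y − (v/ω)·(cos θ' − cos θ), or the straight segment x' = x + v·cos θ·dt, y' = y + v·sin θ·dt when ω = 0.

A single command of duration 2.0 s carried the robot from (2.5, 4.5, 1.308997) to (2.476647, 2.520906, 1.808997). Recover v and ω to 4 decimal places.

v = -1.0000, ω = 0.2500

Δθ = 1.808997 − 1.308997 = 0.500000
ω = Δθ/dt = 0.500000/2.0 = 0.2500
R = −Δy/(cos θ' − cos θ) = -4.0000
v = R·ω = -4.0000·0.2500 = -1.0000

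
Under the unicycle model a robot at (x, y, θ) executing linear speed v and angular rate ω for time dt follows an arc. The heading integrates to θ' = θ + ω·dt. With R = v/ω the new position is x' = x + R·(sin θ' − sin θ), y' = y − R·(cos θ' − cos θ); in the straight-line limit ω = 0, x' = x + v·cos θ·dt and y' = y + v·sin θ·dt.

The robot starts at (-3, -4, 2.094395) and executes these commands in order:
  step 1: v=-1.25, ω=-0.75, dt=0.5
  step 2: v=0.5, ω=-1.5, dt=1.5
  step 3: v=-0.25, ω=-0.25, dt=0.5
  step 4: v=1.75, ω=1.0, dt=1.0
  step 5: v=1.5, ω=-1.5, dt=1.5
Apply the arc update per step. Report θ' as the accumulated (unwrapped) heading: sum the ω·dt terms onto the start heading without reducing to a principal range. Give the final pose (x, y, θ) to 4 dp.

step 1: θ'=1.7194 (R=1.6667) → pose (-2.7951, -4.5866, 1.7194)
step 2: θ'=-0.5306 (R=-0.3333) → pose (-2.2967, -4.2497, -0.5306)
step 3: θ'=-0.6556 (R=1.0000) → pose (-2.4003, -4.1799, -0.6556)
step 4: θ'=0.3444 (R=1.7500) → pose (-0.7426, -4.4400, 0.3444)
step 5: θ'=-1.9056 (R=-1.0000) → pose (0.5395, -5.7098, -1.9056)

(0.5395, -5.7098, -1.9056)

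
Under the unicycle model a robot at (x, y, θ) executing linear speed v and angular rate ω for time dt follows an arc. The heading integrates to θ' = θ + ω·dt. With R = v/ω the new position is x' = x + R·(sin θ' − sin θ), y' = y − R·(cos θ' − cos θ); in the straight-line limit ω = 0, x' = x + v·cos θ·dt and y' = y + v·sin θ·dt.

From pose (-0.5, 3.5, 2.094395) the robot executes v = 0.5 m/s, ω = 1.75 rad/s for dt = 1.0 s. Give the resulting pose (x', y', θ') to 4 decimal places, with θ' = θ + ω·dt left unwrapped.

(-0.9321, 3.5752, 3.8444)

θ' = 2.0944 + 1.75·1.0 = 3.8444
R = v/ω = 0.5/1.75 = 0.2857
x' = -0.5 + 0.2857·(sin 3.8444 − sin 2.0944) = -0.9321
y' = 3.5 − 0.2857·(cos 3.8444 − cos 2.0944) = 3.5752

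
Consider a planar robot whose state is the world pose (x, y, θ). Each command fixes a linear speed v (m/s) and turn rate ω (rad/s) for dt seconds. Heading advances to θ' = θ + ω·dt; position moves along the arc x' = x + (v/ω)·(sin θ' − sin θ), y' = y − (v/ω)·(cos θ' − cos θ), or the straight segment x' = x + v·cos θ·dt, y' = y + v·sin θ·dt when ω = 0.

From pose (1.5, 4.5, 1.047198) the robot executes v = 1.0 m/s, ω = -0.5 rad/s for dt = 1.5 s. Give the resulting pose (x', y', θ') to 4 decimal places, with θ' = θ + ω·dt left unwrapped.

(2.6464, 5.4123, 0.2972)

θ' = 1.0472 + -0.5·1.5 = 0.2972
R = v/ω = 1.0/-0.5 = -2.0000
x' = 1.5 + -2.0000·(sin 0.2972 − sin 1.0472) = 2.6464
y' = 4.5 − -2.0000·(cos 0.2972 − cos 1.0472) = 5.4123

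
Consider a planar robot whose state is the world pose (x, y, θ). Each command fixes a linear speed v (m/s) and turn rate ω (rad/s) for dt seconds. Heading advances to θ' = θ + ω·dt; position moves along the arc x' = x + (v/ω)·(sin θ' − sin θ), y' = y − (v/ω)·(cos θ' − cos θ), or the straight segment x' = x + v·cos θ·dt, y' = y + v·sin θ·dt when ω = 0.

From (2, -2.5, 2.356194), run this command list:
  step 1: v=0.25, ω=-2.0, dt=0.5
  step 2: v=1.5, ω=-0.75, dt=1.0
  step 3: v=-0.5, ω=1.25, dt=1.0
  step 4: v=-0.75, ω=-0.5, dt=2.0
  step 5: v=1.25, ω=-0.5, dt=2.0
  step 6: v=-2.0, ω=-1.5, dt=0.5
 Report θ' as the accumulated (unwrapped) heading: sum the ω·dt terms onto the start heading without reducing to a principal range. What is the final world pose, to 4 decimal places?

step 1: θ'=1.3562 (R=-0.1250) → pose (1.9663, -2.3850, 1.3562)
step 2: θ'=0.6062 (R=-2.0000) → pose (2.7809, -1.1673, 0.6062)
step 3: θ'=1.8562 (R=-0.4000) → pose (2.6250, -1.6086, 1.8562)
step 4: θ'=0.8562 (R=1.5000) → pose (2.3187, -3.0139, 0.8562)
step 5: θ'=-0.1438 (R=-2.5000) → pose (4.5653, -2.1780, -0.1438)
step 6: θ'=-0.8938 (R=1.3333) → pose (3.7171, -1.6937, -0.8938)

(3.7171, -1.6937, -0.8938)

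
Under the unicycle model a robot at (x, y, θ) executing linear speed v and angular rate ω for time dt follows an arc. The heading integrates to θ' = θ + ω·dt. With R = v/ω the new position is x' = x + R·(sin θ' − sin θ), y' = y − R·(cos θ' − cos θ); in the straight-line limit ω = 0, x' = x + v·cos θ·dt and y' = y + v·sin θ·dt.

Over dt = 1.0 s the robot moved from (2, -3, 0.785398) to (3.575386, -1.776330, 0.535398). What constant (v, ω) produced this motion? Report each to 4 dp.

v = 2.0000, ω = -0.2500

Δθ = 0.535398 − 0.785398 = -0.250000
ω = Δθ/dt = -0.250000/1.0 = -0.2500
R = Δx/(sin θ' − sin θ) = -8.0000
v = R·ω = -8.0000·-0.2500 = 2.0000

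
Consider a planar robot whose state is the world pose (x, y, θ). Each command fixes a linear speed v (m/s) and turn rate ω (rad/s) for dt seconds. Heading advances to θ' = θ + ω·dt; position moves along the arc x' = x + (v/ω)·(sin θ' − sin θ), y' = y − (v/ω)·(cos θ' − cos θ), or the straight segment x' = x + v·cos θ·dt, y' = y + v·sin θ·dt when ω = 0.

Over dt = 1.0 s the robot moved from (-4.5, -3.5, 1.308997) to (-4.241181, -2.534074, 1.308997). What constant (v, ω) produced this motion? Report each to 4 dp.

Δθ = 1.308997 − 1.308997 = 0.000000
ω = Δθ/dt = 0.000000/1.0 = 0.0000
ω = 0 → v = (Δx·cos θ + Δy·sin θ)/dt = 1.0000

v = 1.0000, ω = 0.0000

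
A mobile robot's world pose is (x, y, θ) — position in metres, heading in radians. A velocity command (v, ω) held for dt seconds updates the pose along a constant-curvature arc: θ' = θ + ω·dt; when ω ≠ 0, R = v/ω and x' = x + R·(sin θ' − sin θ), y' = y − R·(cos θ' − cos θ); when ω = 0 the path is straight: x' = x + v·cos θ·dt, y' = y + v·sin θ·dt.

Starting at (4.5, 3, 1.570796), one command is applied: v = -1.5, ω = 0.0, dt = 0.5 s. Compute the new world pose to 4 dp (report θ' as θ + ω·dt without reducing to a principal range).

θ' = 1.5708 + 0.0·0.5 = 1.5708
ω = 0 → straight: x' = 4.5 + -1.5·cos(1.5708)·0.5 = 4.5000
y' = 3 + -1.5·sin(1.5708)·0.5 = 2.2500

(4.5000, 2.2500, 1.5708)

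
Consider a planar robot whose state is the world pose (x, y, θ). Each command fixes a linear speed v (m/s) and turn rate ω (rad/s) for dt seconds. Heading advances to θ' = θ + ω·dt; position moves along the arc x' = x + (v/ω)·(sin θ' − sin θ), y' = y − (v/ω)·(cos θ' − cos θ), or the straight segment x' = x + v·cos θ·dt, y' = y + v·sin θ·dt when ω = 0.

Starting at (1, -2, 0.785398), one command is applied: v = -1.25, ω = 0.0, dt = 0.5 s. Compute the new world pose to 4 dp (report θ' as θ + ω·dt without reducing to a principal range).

θ' = 0.7854 + 0.0·0.5 = 0.7854
ω = 0 → straight: x' = 1 + -1.25·cos(0.7854)·0.5 = 0.5581
y' = -2 + -1.25·sin(0.7854)·0.5 = -2.4419

(0.5581, -2.4419, 0.7854)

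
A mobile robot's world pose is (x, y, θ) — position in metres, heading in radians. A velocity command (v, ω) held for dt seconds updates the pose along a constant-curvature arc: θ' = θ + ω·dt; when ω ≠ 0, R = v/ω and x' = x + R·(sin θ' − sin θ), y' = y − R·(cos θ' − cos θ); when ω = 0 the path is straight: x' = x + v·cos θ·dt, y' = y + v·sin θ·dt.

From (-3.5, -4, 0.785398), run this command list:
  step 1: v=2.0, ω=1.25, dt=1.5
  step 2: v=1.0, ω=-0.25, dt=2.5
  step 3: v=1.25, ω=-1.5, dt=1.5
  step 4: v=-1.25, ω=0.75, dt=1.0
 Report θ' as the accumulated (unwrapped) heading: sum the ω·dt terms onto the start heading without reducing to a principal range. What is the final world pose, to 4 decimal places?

step 1: θ'=2.6604 (R=1.6000) → pose (-3.8908, -1.4503, 2.6604)
step 2: θ'=2.0354 (R=-4.0000) → pose (-5.6155, 0.3032, 2.0354)
step 3: θ'=-0.2146 (R=-0.8333) → pose (-4.6930, 1.4908, -0.2146)
step 4: θ'=0.5354 (R=-1.6667) → pose (-5.8982, 1.2958, 0.5354)

(-5.8982, 1.2958, 0.5354)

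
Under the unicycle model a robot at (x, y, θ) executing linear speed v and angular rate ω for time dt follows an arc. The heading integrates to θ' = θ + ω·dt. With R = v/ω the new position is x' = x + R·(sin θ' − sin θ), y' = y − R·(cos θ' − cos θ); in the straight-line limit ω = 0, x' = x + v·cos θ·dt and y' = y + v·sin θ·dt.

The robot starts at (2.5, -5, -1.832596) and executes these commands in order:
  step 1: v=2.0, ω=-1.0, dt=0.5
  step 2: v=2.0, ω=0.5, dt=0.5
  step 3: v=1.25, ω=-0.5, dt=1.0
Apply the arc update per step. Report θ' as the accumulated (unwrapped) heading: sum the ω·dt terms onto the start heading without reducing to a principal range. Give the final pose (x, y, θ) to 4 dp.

step 1: θ'=-2.3326 (R=-2.0000) → pose (2.0153, -5.8628, -2.3326)
step 2: θ'=-2.0826 (R=4.0000) → pose (1.4223, -6.6647, -2.0826)
step 3: θ'=-2.5826 (R=-2.5000) → pose (0.5684, -7.5598, -2.5826)

(0.5684, -7.5598, -2.5826)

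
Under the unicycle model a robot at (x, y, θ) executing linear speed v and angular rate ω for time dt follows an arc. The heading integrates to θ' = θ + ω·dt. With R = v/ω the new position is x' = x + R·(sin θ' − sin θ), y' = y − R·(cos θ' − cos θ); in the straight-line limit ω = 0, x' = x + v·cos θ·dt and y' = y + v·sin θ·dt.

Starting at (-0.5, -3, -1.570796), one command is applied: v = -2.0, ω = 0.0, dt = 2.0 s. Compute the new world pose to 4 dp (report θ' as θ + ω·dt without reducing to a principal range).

(-0.5000, 1.0000, -1.5708)

θ' = -1.5708 + 0.0·2.0 = -1.5708
ω = 0 → straight: x' = -0.5 + -2.0·cos(-1.5708)·2.0 = -0.5000
y' = -3 + -2.0·sin(-1.5708)·2.0 = 1.0000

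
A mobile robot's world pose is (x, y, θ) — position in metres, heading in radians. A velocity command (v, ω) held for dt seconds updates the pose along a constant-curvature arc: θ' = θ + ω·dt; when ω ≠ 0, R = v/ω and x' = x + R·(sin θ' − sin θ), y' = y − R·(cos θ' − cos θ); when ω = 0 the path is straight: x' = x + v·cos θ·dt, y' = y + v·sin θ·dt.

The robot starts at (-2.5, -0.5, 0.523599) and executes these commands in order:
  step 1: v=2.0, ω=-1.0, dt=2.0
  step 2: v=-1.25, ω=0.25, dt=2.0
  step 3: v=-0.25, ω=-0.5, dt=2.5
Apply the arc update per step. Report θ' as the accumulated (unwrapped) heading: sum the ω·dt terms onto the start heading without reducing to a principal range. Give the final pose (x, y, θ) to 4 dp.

(-0.3263, 0.8700, -2.2264)

step 1: θ'=-1.4764 (R=-2.0000) → pose (0.4911, -2.0435, -1.4764)
step 2: θ'=-0.9764 (R=-5.0000) → pose (-0.3442, 0.2852, -0.9764)
step 3: θ'=-2.2264 (R=0.5000) → pose (-0.3263, 0.8700, -2.2264)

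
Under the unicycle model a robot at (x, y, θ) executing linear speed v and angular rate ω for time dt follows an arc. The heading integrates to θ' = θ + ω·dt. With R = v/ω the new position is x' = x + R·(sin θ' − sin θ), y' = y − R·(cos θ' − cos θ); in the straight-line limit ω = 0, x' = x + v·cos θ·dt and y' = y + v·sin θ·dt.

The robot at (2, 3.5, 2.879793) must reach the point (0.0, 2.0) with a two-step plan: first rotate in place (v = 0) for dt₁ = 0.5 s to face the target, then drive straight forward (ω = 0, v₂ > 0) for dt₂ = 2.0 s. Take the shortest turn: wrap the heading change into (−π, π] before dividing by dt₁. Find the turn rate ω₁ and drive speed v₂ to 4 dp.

heading to target = atan2(2−3.5, 0−2) = -2.4981
Δθ = wrap(-2.4981 − 2.8798) = 0.9053; ω₁ = Δθ/dt₁ = 1.8106
distance = √((0−2)² + (2−3.5)²) = 2.5000; v₂ = distance/dt₂ = 1.2500

ω₁ = 1.8106, v₂ = 1.2500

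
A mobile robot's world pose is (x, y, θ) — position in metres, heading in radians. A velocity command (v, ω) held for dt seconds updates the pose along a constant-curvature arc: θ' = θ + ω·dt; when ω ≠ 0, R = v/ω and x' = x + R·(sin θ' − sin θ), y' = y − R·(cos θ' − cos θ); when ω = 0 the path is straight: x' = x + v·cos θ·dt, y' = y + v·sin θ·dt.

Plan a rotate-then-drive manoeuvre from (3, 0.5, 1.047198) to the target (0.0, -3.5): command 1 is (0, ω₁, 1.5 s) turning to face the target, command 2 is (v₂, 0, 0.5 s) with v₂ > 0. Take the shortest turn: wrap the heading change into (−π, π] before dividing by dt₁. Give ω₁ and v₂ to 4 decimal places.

ω₁ = 2.0145, v₂ = 10.0000

heading to target = atan2(-3.5−0.5, 0−3) = -2.2143
Δθ = wrap(-2.2143 − 1.0472) = 3.0217; ω₁ = Δθ/dt₁ = 2.0145
distance = √((0−3)² + (-3.5−0.5)²) = 5.0000; v₂ = distance/dt₂ = 10.0000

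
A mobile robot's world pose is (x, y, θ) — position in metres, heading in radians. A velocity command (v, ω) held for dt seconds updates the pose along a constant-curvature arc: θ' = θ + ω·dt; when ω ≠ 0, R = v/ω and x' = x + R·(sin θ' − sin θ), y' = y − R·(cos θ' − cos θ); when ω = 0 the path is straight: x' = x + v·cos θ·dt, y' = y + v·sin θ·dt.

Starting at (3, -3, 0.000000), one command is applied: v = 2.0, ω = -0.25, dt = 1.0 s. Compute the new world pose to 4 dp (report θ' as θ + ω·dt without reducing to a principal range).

(4.9792, -3.2487, -0.2500)

θ' = 0.0000 + -0.25·1.0 = -0.2500
R = v/ω = 2.0/-0.25 = -8.0000
x' = 3 + -8.0000·(sin -0.2500 − sin 0.0000) = 4.9792
y' = -3 − -8.0000·(cos -0.2500 − cos 0.0000) = -3.2487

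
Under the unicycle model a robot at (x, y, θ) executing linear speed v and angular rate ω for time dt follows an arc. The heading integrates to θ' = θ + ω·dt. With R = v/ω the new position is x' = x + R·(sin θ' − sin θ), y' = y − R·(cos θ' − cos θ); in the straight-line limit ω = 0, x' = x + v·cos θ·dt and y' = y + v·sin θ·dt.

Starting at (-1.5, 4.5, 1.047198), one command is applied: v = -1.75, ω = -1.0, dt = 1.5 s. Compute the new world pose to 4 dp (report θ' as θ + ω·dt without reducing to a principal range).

(-3.7811, 3.8014, -0.4528)

θ' = 1.0472 + -1.0·1.5 = -0.4528
R = v/ω = -1.75/-1.0 = 1.7500
x' = -1.5 + 1.7500·(sin -0.4528 − sin 1.0472) = -3.7811
y' = 4.5 − 1.7500·(cos -0.4528 − cos 1.0472) = 3.8014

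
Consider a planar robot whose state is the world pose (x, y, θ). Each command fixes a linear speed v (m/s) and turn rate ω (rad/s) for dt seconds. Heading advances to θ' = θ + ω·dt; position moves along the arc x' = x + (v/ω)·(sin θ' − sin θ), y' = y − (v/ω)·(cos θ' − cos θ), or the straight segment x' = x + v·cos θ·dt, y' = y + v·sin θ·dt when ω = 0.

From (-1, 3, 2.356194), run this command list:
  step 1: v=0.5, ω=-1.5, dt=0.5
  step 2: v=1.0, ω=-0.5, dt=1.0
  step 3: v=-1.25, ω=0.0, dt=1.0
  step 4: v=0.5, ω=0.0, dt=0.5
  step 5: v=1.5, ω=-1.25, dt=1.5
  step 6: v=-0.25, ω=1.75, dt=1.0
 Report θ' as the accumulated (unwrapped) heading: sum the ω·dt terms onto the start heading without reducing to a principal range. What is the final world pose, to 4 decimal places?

(0.3543, 3.5984, 0.9812)

step 1: θ'=1.6062 (R=-0.3333) → pose (-1.0974, 3.2239, 1.6062)
step 2: θ'=1.1062 (R=-2.0000) → pose (-0.8867, 4.1908, 1.1062)
step 3: θ'=1.1062 (straight) → pose (-1.4468, 3.0733, 1.1062)
step 4: θ'=1.1062 (straight) → pose (-1.3347, 3.2968, 1.1062)
step 5: θ'=-0.7688 (R=-1.2000) → pose (0.5724, 3.6216, -0.7688)
step 6: θ'=0.9812 (R=-0.1429) → pose (0.3543, 3.5984, 0.9812)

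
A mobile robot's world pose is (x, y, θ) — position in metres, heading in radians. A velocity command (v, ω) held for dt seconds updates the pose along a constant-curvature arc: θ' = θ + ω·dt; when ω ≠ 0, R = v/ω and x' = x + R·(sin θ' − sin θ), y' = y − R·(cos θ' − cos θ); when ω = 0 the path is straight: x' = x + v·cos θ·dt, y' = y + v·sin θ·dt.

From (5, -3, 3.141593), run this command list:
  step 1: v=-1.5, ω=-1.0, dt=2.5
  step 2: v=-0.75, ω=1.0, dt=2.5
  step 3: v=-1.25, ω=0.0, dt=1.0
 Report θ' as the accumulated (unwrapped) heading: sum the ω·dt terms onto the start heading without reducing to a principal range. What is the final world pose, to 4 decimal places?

step 1: θ'=0.6416 (R=1.5000) → pose (5.8977, -5.7017, 0.6416)
step 2: θ'=3.1416 (R=-0.7500) → pose (6.3466, -7.0526, 3.1416)
step 3: θ'=3.1416 (straight) → pose (7.5966, -7.0526, 3.1416)

(7.5966, -7.0526, 3.1416)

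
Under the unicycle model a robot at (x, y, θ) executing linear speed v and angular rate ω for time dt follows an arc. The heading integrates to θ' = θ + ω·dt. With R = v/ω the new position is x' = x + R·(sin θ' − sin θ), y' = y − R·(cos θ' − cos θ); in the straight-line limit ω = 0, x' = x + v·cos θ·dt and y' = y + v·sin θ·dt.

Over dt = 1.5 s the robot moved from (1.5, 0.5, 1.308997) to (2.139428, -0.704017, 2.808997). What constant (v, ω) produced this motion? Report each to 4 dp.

Δθ = 2.808997 − 1.308997 = 1.500000
ω = Δθ/dt = 1.500000/1.5 = 1.0000
R = −Δy/(cos θ' − cos θ) = -1.0000
v = R·ω = -1.0000·1.0000 = -1.0000

v = -1.0000, ω = 1.0000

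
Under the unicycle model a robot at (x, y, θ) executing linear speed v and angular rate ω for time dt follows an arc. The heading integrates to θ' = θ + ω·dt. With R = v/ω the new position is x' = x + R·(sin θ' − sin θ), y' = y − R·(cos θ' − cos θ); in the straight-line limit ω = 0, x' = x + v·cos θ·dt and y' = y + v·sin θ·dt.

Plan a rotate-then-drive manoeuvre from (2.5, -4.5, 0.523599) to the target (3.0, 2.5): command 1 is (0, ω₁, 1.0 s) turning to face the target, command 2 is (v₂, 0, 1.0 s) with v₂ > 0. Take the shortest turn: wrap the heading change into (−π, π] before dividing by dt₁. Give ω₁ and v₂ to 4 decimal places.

ω₁ = 0.9759, v₂ = 7.0178

heading to target = atan2(2.5−-4.5, 3−2.5) = 1.4995
Δθ = wrap(1.4995 − 0.5236) = 0.9759; ω₁ = Δθ/dt₁ = 0.9759
distance = √((3−2.5)² + (2.5−-4.5)²) = 7.0178; v₂ = distance/dt₂ = 7.0178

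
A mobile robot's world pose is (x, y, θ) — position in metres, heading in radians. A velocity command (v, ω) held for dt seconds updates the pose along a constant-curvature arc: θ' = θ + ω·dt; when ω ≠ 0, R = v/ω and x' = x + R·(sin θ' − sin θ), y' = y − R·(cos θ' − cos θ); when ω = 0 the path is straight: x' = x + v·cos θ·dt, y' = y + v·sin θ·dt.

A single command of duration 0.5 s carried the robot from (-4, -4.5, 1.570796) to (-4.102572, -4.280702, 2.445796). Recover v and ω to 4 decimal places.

Δθ = 2.445796 − 1.570796 = 0.875000
ω = Δθ/dt = 0.875000/0.5 = 1.7500
R = −Δy/(cos θ' − cos θ) = 0.2857
v = R·ω = 0.2857·1.7500 = 0.5000

v = 0.5000, ω = 1.7500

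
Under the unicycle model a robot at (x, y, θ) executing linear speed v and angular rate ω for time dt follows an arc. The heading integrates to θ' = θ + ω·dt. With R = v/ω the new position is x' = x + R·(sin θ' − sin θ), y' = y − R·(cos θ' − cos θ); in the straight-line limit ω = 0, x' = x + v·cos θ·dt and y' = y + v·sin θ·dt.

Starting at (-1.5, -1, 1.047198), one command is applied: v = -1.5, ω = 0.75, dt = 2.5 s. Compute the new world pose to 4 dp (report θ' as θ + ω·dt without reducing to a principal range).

θ' = 1.0472 + 0.75·2.5 = 2.9222
R = v/ω = -1.5/0.75 = -2.0000
x' = -1.5 + -2.0000·(sin 2.9222 − sin 1.0472) = -0.2032
y' = -1 − -2.0000·(cos 2.9222 − cos 1.0472) = -3.9521

(-0.2032, -3.9521, 2.9222)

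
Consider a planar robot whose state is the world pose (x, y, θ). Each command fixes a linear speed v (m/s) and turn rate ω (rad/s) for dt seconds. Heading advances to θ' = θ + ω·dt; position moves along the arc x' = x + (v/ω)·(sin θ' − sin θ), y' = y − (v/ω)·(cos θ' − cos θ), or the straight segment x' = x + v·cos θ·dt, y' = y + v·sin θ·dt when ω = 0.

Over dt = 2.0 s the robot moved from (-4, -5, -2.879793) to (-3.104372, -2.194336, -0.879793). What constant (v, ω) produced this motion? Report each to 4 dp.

Δθ = -0.879793 − -2.879793 = 2.000000
ω = Δθ/dt = 2.000000/2.0 = 1.0000
R = −Δy/(cos θ' − cos θ) = -1.7500
v = R·ω = -1.7500·1.0000 = -1.7500

v = -1.7500, ω = 1.0000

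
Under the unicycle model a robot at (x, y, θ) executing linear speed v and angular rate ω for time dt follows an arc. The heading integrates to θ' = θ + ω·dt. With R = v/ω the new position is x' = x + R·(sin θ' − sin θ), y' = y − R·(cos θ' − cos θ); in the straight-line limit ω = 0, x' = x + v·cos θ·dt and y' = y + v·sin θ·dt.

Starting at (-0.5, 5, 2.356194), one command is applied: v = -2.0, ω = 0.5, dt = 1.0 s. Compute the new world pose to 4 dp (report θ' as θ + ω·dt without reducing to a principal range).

θ' = 2.3562 + 0.5·1.0 = 2.8562
R = v/ω = -2.0/0.5 = -4.0000
x' = -0.5 + -4.0000·(sin 2.8562 − sin 2.3562) = 1.2023
y' = 5 − -4.0000·(cos 2.8562 − cos 2.3562) = 3.9902

(1.2023, 3.9902, 2.8562)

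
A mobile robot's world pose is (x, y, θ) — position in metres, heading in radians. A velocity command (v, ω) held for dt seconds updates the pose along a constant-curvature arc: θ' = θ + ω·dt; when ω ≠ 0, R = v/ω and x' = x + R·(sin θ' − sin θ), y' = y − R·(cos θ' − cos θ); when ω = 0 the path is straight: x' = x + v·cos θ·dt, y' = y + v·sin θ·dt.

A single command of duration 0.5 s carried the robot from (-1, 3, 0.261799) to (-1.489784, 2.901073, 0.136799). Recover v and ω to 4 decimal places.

Δθ = 0.136799 − 0.261799 = -0.125000
ω = Δθ/dt = -0.125000/0.5 = -0.2500
R = Δx/(sin θ' − sin θ) = 4.0000
v = R·ω = 4.0000·-0.2500 = -1.0000

v = -1.0000, ω = -0.2500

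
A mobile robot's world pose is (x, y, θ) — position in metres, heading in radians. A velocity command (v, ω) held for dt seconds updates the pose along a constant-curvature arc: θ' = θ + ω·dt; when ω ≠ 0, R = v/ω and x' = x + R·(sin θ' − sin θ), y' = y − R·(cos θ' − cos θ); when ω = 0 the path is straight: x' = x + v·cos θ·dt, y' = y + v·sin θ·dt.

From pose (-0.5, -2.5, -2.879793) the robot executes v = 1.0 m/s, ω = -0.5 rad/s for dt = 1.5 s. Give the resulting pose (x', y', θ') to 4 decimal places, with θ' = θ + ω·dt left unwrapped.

θ' = -2.8798 + -0.5·1.5 = -3.6298
R = v/ω = 1.0/-0.5 = -2.0000
x' = -0.5 + -2.0000·(sin -3.6298 − sin -2.8798) = -1.9557
y' = -2.5 − -2.0000·(cos -3.6298 − cos -2.8798) = -2.3345

(-1.9557, -2.3345, -3.6298)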